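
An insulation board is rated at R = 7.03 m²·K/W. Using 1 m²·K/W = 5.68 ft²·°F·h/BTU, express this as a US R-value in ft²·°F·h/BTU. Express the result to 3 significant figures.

39.9 ft²·°F·h/BTU

R_US = 7.03 × 5.68 = 39.93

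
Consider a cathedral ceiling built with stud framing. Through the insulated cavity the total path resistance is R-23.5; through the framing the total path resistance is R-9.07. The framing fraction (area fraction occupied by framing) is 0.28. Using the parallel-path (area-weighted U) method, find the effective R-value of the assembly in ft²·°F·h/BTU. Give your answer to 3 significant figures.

U_eff = 0.72/23.5 + 0.28/9.07 = 0.03064 + 0.03087 = 0.06151
R_eff = 1/U_eff = 16.26 ft²·°F·h/BTU

16.3 ft²·°F·h/BTU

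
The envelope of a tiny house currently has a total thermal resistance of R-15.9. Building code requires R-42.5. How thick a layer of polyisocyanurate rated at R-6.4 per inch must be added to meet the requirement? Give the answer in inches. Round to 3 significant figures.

ΔR = 42.5 − 15.9 = 26.6 ft²·°F·h/BTU
L = ΔR / (R/in) = 26.6/6.4 = 4.156 in

4.16 in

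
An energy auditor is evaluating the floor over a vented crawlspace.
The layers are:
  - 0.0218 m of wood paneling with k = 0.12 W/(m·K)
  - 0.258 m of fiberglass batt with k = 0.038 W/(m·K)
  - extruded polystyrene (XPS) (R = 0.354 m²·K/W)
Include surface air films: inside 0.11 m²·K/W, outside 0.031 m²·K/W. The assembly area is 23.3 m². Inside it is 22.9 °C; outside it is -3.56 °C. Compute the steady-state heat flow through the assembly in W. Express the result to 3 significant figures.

82.6 W

0.0218/0.12 = 0.1817
0.258/0.038 = 6.789
R_total = 0.11 + 0.1817 + 6.789 + 0.354 + 0.031 = 7.466 m²·K/W
Q = A·ΔT/R = 23.3 × (22.9 − (-3.56)) / 7.466 = 82.58 W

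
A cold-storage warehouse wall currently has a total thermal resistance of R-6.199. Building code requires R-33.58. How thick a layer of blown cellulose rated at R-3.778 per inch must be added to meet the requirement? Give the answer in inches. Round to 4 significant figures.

7.247 in

ΔR = 33.58 − 6.199 = 27.381 ft²·°F·h/BTU
L = ΔR / (R/in) = 27.381/3.778 = 7.2475 in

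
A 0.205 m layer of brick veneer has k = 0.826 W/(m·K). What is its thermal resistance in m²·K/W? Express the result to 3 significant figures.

0.248 m²·K/W

R = L/k = 0.205/0.826 = 0.2482 m²·K/W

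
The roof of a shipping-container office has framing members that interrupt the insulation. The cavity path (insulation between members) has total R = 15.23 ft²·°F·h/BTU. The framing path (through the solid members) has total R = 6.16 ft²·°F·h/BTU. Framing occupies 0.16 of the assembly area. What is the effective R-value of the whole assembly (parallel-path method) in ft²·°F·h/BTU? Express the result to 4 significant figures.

U_eff = 0.84/15.23 + 0.16/6.16 = 0.055154 + 0.025974 = 0.081128
R_eff = 1/U_eff = 12.326 ft²·°F·h/BTU

12.33 ft²·°F·h/BTU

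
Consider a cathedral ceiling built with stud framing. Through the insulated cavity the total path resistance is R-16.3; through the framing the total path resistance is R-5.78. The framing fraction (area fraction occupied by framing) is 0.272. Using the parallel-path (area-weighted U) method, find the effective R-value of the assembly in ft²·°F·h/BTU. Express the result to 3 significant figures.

U_eff = 0.728/16.3 + 0.272/5.78 = 0.04466 + 0.04706 = 0.09172
R_eff = 1/U_eff = 10.9 ft²·°F·h/BTU

10.9 ft²·°F·h/BTU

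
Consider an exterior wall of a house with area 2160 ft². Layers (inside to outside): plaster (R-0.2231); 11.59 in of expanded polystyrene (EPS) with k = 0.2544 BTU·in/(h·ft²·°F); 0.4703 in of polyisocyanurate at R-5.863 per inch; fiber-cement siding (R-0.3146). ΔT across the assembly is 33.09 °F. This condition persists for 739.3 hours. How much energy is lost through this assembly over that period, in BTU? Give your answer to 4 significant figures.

11.59/0.2544 = 45.558
0.4703 × 5.863 = 2.7574
R_total = 0.2231 + 45.558 + 2.7574 + 0.3146 = 48.853 ft²·°F·h/BTU
Q = 2160 × 33.09 / 48.853 = 1463 BTU/h
E = 1463 × 739.3 = 1081600 BTU

1082000 BTU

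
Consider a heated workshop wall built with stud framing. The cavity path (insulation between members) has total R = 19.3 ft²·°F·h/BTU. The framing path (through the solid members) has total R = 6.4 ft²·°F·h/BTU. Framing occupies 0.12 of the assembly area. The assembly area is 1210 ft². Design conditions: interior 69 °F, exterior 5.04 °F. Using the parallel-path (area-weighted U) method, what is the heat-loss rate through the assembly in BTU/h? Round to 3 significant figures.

U_eff = 0.88/19.3 + 0.12/6.4 = 0.0456 + 0.01875 = 0.06435
R_eff = 1/U_eff = 15.54 ft²·°F·h/BTU
Q = 1210 × (69 − 5.04) / 15.54 = 4980 BTU/h

4980 BTU/h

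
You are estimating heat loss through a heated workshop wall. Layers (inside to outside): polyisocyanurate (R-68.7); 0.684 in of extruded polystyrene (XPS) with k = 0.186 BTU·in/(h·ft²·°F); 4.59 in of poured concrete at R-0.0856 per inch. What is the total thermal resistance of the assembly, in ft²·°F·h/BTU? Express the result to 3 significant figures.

0.684/0.186 = 3.677
4.59 × 0.0856 = 0.3929
R_total = 68.7 + 3.677 + 0.3929 = 72.77 ft²·°F·h/BTU

72.8 ft²·°F·h/BTU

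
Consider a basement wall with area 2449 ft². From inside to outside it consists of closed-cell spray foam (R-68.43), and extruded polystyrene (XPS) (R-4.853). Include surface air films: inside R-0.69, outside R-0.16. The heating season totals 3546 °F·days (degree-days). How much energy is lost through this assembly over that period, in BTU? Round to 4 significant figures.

R_total = 0.69 + 68.43 + 4.853 + 0.16 = 74.133 ft²·°F·h/BTU
E = A × HDD × 24 / R = 2449 × 3546 × 24 / 74.133 = 2811400 BTU

2811000 BTU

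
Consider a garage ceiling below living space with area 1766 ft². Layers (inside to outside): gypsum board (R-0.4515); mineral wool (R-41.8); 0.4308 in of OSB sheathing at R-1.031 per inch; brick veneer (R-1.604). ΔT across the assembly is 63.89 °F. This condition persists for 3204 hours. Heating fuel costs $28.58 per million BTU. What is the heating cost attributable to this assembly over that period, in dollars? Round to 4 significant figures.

233.2 dollars

0.4308 × 1.031 = 0.44415
R_total = 0.4515 + 41.8 + 0.44415 + 1.604 = 44.3 ft²·°F·h/BTU
Q = 1766 × 63.89 / 44.3 = 2547 BTU/h
E = 2547 × 3204 = 8160500 BTU
Cost = 8160500/10⁶ × 28.58 = $233.23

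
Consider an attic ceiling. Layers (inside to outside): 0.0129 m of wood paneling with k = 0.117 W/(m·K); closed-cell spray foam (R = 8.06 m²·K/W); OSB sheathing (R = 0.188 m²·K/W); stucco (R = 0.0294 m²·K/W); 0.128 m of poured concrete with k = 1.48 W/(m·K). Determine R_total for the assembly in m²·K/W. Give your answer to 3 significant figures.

8.47 m²·K/W

0.0129/0.117 = 0.1103
0.128/1.48 = 0.08649
R_total = 0.1103 + 8.06 + 0.188 + 0.0294 + 0.08649 = 8.474 m²·K/W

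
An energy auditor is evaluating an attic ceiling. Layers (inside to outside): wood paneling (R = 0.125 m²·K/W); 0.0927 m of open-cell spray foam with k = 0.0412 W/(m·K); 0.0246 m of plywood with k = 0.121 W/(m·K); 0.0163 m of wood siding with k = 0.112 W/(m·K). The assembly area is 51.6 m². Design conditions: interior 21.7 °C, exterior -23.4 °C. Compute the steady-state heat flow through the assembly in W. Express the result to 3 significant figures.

854 W

0.0927/0.0412 = 2.25
0.0246/0.121 = 0.2033
0.0163/0.112 = 0.1455
R_total = 0.125 + 2.25 + 0.2033 + 0.1455 = 2.724 m²·K/W
Q = A·ΔT/R = 51.6 × (21.7 − (-23.4)) / 2.724 = 854.4 W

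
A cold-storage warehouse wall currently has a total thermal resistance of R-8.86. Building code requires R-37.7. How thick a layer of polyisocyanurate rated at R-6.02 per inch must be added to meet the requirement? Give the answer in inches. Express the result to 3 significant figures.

4.79 in

ΔR = 37.7 − 8.86 = 28.84 ft²·°F·h/BTU
L = ΔR / (R/in) = 28.84/6.02 = 4.791 in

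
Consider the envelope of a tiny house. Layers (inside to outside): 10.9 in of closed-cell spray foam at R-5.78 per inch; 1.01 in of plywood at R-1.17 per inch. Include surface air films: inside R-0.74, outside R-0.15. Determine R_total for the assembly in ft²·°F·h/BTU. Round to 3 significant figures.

10.9 × 5.78 = 63
1.01 × 1.17 = 1.182
R_total = 0.74 + 63 + 1.182 + 0.15 = 65.07 ft²·°F·h/BTU

65.1 ft²·°F·h/BTU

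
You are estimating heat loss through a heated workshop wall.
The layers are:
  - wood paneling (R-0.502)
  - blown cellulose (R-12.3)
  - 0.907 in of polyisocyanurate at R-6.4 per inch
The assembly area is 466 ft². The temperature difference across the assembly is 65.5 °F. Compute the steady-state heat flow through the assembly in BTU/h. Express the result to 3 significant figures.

1640 BTU/h

0.907 × 6.4 = 5.805
R_total = 0.502 + 12.3 + 5.805 = 18.61 ft²·°F·h/BTU
Q = A·ΔT/R = 466 × 65.5 / 18.61 = 1640 BTU/h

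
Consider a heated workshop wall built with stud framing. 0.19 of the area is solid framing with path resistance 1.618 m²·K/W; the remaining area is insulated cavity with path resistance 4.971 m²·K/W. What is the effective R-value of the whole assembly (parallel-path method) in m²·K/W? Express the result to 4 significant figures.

U_eff = 0.81/4.971 + 0.19/1.618 = 0.16295 + 0.11743 = 0.28037
R_eff = 1/U_eff = 3.5667 m²·K/W

3.567 m²·K/W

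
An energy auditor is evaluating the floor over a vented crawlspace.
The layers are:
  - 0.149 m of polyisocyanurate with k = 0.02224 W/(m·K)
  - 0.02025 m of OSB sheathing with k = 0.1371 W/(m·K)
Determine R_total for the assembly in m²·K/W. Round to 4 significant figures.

6.847 m²·K/W

0.149/0.02224 = 6.6996
0.02025/0.1371 = 0.1477
R_total = 6.6996 + 0.1477 = 6.8473 m²·K/W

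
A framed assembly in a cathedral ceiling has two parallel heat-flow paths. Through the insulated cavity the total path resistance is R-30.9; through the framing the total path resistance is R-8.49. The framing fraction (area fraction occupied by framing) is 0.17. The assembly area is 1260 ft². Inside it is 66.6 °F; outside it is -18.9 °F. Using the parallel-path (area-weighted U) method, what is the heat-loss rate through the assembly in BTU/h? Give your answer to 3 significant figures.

5050 BTU/h

U_eff = 0.83/30.9 + 0.17/8.49 = 0.02686 + 0.02002 = 0.04688
R_eff = 1/U_eff = 21.33 ft²·°F·h/BTU
Q = 1260 × (66.6 − (-18.9)) / 21.33 = 5051 BTU/h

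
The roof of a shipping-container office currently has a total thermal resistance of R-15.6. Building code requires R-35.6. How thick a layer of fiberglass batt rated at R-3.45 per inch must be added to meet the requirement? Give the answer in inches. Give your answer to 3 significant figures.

ΔR = 35.6 − 15.6 = 20 ft²·°F·h/BTU
L = ΔR / (R/in) = 20/3.45 = 5.797 in

5.80 in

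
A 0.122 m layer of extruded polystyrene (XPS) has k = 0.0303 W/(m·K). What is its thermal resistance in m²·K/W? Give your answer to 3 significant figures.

4.03 m²·K/W

R = L/k = 0.122/0.0303 = 4.026 m²·K/W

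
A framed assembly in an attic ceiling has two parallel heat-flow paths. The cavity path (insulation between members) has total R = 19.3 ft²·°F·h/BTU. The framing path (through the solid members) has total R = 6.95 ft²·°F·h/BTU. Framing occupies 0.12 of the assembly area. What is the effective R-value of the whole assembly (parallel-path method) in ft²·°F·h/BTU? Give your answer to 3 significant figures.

15.9 ft²·°F·h/BTU

U_eff = 0.88/19.3 + 0.12/6.95 = 0.0456 + 0.01727 = 0.06286
R_eff = 1/U_eff = 15.91 ft²·°F·h/BTU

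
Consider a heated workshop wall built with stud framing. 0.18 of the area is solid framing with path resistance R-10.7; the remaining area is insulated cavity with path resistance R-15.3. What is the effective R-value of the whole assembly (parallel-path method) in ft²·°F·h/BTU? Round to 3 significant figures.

14.2 ft²·°F·h/BTU

U_eff = 0.82/15.3 + 0.18/10.7 = 0.05359 + 0.01682 = 0.07042
R_eff = 1/U_eff = 14.2 ft²·°F·h/BTU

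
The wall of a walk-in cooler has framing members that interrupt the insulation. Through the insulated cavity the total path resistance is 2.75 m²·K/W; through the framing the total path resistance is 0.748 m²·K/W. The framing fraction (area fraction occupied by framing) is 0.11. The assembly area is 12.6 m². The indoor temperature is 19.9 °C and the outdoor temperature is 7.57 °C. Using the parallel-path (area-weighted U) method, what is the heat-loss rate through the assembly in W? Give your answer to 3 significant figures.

U_eff = 0.89/2.75 + 0.11/0.748 = 0.3236 + 0.1471 = 0.4707
R_eff = 1/U_eff = 2.125 m²·K/W
Q = 12.6 × (19.9 − 7.57) / 2.125 = 73.13 W

73.1 W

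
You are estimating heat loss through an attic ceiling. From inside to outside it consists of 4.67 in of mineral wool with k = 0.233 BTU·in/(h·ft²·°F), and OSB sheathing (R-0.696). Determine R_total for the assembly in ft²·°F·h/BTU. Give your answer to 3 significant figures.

4.67/0.233 = 20.04
R_total = 20.04 + 0.696 = 20.74 ft²·°F·h/BTU

20.7 ft²·°F·h/BTU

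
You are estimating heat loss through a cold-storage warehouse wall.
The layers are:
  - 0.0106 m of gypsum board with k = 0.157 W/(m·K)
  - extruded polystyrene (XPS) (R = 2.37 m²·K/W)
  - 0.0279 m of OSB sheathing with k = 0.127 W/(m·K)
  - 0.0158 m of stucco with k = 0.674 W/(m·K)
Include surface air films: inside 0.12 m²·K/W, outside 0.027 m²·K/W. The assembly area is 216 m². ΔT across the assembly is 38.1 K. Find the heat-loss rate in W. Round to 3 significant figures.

0.0106/0.157 = 0.06752
0.0279/0.127 = 0.2197
0.0158/0.674 = 0.02344
R_total = 0.12 + 0.06752 + 2.37 + 0.2197 + 0.02344 + 0.027 = 2.828 m²·K/W
Q = A·ΔT/R = 216 × 38.1 / 2.828 = 2910 W

2910 W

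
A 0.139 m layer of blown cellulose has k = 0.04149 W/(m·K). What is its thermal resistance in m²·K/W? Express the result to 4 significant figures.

3.350 m²·K/W

R = L/k = 0.139/0.04149 = 3.3502 m²·K/W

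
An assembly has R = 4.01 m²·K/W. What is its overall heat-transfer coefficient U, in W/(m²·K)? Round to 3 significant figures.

0.249 W/(m²·K)

U = 1/R = 1/4.01 = 0.2494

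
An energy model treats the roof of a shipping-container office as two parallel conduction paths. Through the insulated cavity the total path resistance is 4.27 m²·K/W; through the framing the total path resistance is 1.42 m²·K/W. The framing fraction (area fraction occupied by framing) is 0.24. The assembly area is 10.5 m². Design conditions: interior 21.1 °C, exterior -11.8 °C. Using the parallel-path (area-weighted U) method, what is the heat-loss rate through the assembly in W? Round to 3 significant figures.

120 W

U_eff = 0.76/4.27 + 0.24/1.42 = 0.178 + 0.169 = 0.347
R_eff = 1/U_eff = 2.882 m²·K/W
Q = 10.5 × (21.1 − (-11.8)) / 2.882 = 119.9 W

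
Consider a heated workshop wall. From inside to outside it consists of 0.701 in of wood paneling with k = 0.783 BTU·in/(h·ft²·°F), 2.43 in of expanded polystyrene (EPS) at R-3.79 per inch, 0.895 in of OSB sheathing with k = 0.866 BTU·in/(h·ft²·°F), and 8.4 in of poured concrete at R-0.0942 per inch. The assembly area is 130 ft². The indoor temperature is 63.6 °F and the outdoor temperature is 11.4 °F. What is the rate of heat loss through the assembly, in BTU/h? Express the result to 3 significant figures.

0.701/0.783 = 0.8953
2.43 × 3.79 = 9.21
0.895/0.866 = 1.033
8.4 × 0.0942 = 0.7913
R_total = 0.8953 + 9.21 + 1.033 + 0.7913 = 11.93 ft²·°F·h/BTU
Q = A·ΔT/R = 130 × (63.6 − 11.4) / 11.93 = 568.8 BTU/h

569 BTU/h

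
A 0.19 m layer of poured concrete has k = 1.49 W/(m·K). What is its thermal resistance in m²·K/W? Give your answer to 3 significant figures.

0.128 m²·K/W

R = L/k = 0.19/1.49 = 0.1275 m²·K/W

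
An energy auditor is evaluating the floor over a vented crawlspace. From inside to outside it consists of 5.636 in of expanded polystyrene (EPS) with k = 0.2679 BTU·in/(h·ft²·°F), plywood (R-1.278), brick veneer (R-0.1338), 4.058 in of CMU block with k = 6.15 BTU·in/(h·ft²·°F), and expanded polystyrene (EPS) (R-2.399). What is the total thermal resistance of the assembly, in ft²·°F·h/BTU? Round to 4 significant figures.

5.636/0.2679 = 21.038
4.058/6.15 = 0.65984
R_total = 21.038 + 1.278 + 0.1338 + 0.65984 + 2.399 = 25.508 ft²·°F·h/BTU

25.51 ft²·°F·h/BTU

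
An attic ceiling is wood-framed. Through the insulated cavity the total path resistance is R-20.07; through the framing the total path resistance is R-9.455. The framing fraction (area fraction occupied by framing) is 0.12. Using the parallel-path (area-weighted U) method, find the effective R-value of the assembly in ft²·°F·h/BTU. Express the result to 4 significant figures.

17.69 ft²·°F·h/BTU

U_eff = 0.88/20.07 + 0.12/9.455 = 0.043847 + 0.012692 = 0.056538
R_eff = 1/U_eff = 17.687 ft²·°F·h/BTU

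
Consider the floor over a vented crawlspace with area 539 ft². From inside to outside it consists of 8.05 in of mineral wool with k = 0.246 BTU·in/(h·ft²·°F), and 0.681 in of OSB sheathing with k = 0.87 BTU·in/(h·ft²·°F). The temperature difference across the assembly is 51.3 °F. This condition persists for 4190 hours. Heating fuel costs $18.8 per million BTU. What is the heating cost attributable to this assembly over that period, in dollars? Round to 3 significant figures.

8.05/0.246 = 32.72
0.681/0.87 = 0.7828
R_total = 32.72 + 0.7828 = 33.51 ft²·°F·h/BTU
Q = 539 × 51.3 / 33.51 = 825.2 BTU/h
E = 825.2 × 4190 = 3458000 BTU
Cost = 3458000/10⁶ × 18.8 = $65.01

65.0 dollars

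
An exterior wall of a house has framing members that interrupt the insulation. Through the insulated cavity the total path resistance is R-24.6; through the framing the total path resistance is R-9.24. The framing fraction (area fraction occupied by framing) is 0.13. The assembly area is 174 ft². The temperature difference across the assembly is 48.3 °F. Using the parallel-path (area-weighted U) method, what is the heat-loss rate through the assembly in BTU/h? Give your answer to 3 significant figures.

415 BTU/h

U_eff = 0.87/24.6 + 0.13/9.24 = 0.03537 + 0.01407 = 0.04944
R_eff = 1/U_eff = 20.23 ft²·°F·h/BTU
Q = 174 × 48.3 / 20.23 = 415.5 BTU/h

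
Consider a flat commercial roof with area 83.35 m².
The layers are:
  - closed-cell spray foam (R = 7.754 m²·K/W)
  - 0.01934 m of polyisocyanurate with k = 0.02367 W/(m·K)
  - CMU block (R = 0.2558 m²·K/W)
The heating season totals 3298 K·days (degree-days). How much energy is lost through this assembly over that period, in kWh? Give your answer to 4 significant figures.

0.01934/0.02367 = 0.81707
R_total = 7.754 + 0.81707 + 0.2558 = 8.8269 m²·K/W
E = A × HDD × 24 / R / 1000 = 83.35 × 3298 × 24 / 8.8269 / 1000 = 747.41 kWh

747.4 kWh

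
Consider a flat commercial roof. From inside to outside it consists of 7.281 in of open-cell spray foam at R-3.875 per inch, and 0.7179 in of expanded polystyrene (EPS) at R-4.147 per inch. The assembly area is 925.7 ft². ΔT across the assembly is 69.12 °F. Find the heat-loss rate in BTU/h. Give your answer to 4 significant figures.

7.281 × 3.875 = 28.214
0.7179 × 4.147 = 2.9771
R_total = 28.214 + 2.9771 = 31.191 ft²·°F·h/BTU
Q = A·ΔT/R = 925.7 × 69.12 / 31.191 = 2051.4 BTU/h

2051 BTU/h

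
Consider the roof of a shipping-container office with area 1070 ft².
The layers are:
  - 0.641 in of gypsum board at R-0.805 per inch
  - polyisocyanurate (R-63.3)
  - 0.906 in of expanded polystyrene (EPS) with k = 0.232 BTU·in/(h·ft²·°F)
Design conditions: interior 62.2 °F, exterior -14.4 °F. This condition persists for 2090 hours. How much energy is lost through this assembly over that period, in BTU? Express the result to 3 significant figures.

0.641 × 0.805 = 0.516
0.906/0.232 = 3.905
R_total = 0.516 + 63.3 + 3.905 = 67.72 ft²·°F·h/BTU
Q = 1070 × (62.2 − (-14.4)) / 67.72 = 1210 BTU/h
E = 1210 × 2090 = 2529000 BTU

2530000 BTU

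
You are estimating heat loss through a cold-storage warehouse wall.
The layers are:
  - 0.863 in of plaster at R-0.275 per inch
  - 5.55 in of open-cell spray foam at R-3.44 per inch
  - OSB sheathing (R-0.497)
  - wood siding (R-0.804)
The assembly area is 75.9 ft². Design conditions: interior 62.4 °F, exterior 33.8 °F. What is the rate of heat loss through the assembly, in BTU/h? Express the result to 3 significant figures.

105 BTU/h

0.863 × 0.275 = 0.2373
5.55 × 3.44 = 19.09
R_total = 0.2373 + 19.09 + 0.497 + 0.804 = 20.63 ft²·°F·h/BTU
Q = A·ΔT/R = 75.9 × (62.4 − 33.8) / 20.63 = 105.2 BTU/h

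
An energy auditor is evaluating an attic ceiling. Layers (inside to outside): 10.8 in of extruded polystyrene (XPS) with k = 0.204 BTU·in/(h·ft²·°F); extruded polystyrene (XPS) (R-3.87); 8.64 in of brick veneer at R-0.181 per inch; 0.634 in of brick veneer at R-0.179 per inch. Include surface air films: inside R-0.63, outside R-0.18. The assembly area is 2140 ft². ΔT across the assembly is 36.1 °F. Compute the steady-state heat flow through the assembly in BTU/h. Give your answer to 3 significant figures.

10.8/0.204 = 52.94
8.64 × 0.181 = 1.564
0.634 × 0.179 = 0.1135
R_total = 0.63 + 52.94 + 3.87 + 1.564 + 0.1135 + 0.18 = 59.3 ft²·°F·h/BTU
Q = A·ΔT/R = 2140 × 36.1 / 59.3 = 1303 BTU/h

1300 BTU/h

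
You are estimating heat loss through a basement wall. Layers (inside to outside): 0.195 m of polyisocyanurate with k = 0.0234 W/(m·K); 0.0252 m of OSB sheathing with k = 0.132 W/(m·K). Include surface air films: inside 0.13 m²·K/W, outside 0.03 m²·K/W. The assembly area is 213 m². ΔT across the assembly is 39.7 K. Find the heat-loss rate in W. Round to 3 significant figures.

974 W

0.195/0.0234 = 8.333
0.0252/0.132 = 0.1909
R_total = 0.13 + 8.333 + 0.1909 + 0.03 = 8.684 m²·K/W
Q = A·ΔT/R = 213 × 39.7 / 8.684 = 973.7 W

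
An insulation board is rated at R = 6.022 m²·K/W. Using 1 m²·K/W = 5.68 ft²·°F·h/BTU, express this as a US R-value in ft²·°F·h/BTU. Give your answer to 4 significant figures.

34.20 ft²·°F·h/BTU

R_US = 6.022 × 5.68 = 34.205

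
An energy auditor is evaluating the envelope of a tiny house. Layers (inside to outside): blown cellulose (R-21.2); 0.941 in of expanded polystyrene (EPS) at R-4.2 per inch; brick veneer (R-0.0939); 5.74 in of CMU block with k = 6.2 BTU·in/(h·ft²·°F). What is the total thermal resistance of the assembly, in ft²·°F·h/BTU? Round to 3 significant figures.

0.941 × 4.2 = 3.952
5.74/6.2 = 0.9258
R_total = 21.2 + 3.952 + 0.0939 + 0.9258 = 26.17 ft²·°F·h/BTU

26.2 ft²·°F·h/BTU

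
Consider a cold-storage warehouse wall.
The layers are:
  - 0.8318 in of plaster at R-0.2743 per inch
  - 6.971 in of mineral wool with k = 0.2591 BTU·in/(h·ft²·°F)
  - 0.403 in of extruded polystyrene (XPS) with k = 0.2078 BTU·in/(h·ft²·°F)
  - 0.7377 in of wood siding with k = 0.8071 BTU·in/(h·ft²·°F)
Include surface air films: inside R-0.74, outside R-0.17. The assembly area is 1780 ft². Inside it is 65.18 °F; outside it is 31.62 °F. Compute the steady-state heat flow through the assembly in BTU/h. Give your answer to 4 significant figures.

0.8318 × 0.2743 = 0.22816
6.971/0.2591 = 26.905
0.403/0.2078 = 1.9394
0.7377/0.8071 = 0.91401
R_total = 0.74 + 0.22816 + 26.905 + 1.9394 + 0.91401 + 0.17 = 30.896 ft²·°F·h/BTU
Q = A·ΔT/R = 1780 × (65.18 − 31.62) / 30.896 = 1933.5 BTU/h

1933 BTU/h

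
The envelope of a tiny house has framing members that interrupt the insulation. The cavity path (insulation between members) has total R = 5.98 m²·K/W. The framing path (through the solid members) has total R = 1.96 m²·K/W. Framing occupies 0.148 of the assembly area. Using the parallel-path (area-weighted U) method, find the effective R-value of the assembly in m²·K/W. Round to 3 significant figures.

4.59 m²·K/W

U_eff = 0.852/5.98 + 0.148/1.96 = 0.1425 + 0.07551 = 0.218
R_eff = 1/U_eff = 4.587 m²·K/W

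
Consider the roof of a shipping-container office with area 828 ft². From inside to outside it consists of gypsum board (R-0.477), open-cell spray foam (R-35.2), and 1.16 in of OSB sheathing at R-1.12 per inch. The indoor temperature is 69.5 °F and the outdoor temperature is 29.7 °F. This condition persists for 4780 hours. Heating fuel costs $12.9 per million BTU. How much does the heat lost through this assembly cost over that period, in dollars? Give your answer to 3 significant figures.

55.0 dollars

1.16 × 1.12 = 1.299
R_total = 0.477 + 35.2 + 1.299 = 36.98 ft²·°F·h/BTU
Q = 828 × (69.5 − 29.7) / 36.98 = 891.2 BTU/h
E = 891.2 × 4780 = 4260000 BTU
Cost = 4260000/10⁶ × 12.9 = $54.96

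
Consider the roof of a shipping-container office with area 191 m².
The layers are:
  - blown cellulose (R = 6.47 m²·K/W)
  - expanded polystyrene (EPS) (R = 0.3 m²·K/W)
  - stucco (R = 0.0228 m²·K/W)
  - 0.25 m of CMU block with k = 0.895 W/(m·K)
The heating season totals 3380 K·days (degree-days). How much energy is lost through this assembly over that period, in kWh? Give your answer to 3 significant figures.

0.25/0.895 = 0.2793
R_total = 6.47 + 0.3 + 0.0228 + 0.2793 = 7.072 m²·K/W
E = A × HDD × 24 / R / 1000 = 191 × 3380 × 24 / 7.072 / 1000 = 2191 kWh

2190 kWh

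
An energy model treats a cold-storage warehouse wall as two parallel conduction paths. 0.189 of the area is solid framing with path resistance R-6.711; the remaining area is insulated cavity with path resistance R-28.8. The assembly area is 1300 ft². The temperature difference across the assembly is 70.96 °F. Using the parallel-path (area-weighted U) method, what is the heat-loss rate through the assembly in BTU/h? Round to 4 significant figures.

5196 BTU/h

U_eff = 0.811/28.8 + 0.189/6.711 = 0.02816 + 0.028163 = 0.056322
R_eff = 1/U_eff = 17.755 ft²·°F·h/BTU
Q = 1300 × 70.96 / 17.755 = 5195.6 BTU/h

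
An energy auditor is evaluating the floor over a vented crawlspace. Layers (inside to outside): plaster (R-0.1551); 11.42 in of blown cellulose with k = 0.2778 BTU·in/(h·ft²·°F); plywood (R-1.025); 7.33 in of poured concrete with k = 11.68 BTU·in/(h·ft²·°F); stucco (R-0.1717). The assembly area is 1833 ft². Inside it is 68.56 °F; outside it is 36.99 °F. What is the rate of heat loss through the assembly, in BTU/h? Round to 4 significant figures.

1343 BTU/h

11.42/0.2778 = 41.109
7.33/11.68 = 0.62757
R_total = 0.1551 + 41.109 + 1.025 + 0.62757 + 0.1717 = 43.088 ft²·°F·h/BTU
Q = A·ΔT/R = 1833 × (68.56 − 36.99) / 43.088 = 1343 BTU/h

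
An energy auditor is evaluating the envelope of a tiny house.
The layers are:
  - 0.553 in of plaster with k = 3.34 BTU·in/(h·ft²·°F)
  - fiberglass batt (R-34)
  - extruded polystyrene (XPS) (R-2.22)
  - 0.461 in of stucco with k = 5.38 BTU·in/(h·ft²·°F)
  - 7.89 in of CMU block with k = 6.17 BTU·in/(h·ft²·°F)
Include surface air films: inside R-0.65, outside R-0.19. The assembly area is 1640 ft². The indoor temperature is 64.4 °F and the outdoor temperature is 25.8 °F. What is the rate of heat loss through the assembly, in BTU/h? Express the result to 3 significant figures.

1640 BTU/h

0.553/3.34 = 0.1656
0.461/5.38 = 0.08569
7.89/6.17 = 1.279
R_total = 0.65 + 0.1656 + 34 + 2.22 + 0.08569 + 1.279 + 0.19 = 38.59 ft²·°F·h/BTU
Q = A·ΔT/R = 1640 × (64.4 − 25.8) / 38.59 = 1640 BTU/h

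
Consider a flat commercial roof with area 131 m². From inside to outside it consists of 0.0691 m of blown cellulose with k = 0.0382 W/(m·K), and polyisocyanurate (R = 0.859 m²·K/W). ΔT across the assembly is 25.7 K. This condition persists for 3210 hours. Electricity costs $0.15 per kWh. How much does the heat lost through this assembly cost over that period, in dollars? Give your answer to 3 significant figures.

608 dollars

0.0691/0.0382 = 1.809
R_total = 1.809 + 0.859 = 2.668 m²·K/W
Q = 131 × 25.7 / 2.668 = 1262 W
E = 1262 W × 3210 h / 1000 = 4051 kWh
Cost = 4051 × 0.15 = $607.6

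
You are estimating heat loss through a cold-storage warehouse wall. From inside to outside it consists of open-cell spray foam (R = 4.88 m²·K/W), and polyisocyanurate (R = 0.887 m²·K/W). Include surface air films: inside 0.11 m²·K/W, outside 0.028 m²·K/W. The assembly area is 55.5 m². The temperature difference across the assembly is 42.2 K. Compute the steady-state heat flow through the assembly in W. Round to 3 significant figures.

397 W

R_total = 0.11 + 4.88 + 0.887 + 0.028 = 5.905 m²·K/W
Q = A·ΔT/R = 55.5 × 42.2 / 5.905 = 396.6 W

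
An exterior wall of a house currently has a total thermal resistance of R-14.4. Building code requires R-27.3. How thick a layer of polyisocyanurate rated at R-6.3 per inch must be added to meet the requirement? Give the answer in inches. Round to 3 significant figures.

ΔR = 27.3 − 14.4 = 12.9 ft²·°F·h/BTU
L = ΔR / (R/in) = 12.9/6.3 = 2.048 in

2.05 in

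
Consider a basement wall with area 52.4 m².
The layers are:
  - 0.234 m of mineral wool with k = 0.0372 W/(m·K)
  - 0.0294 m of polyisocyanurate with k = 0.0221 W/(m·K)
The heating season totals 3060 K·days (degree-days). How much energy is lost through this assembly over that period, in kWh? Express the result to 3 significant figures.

0.234/0.0372 = 6.29
0.0294/0.0221 = 1.33
R_total = 6.29 + 1.33 = 7.621 m²·K/W
E = A × HDD × 24 / R / 1000 = 52.4 × 3060 × 24 / 7.621 / 1000 = 505 kWh

505 kWh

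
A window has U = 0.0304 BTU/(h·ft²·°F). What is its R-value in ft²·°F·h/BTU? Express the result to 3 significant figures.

R = 1/U = 1/0.0304 = 32.89

32.9 ft²·°F·h/BTU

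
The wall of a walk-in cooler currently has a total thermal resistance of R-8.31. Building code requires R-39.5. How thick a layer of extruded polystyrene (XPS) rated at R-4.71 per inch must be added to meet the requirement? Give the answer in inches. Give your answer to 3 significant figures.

ΔR = 39.5 − 8.31 = 31.19 ft²·°F·h/BTU
L = ΔR / (R/in) = 31.19/4.71 = 6.622 in

6.62 in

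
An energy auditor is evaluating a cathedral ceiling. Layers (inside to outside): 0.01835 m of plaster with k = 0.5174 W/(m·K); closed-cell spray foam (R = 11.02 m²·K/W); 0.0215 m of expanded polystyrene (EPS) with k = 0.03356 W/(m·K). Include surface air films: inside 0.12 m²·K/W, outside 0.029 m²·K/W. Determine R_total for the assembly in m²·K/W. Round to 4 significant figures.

11.85 m²·K/W

0.01835/0.5174 = 0.035466
0.0215/0.03356 = 0.64064
R_total = 0.12 + 0.035466 + 11.02 + 0.64064 + 0.029 = 11.845 m²·K/W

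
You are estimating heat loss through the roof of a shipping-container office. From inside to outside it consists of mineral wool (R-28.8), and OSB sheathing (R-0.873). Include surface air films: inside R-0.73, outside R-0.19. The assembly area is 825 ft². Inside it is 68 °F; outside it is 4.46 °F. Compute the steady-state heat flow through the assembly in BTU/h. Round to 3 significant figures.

R_total = 0.73 + 28.8 + 0.873 + 0.19 = 30.59 ft²·°F·h/BTU
Q = A·ΔT/R = 825 × (68 − 4.46) / 30.59 = 1713 BTU/h

1710 BTU/h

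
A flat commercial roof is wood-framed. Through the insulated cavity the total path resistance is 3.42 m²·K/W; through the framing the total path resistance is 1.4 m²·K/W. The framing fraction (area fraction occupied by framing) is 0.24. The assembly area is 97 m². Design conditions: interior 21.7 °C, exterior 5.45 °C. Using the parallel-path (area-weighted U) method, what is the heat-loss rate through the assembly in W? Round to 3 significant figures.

620 W

U_eff = 0.76/3.42 + 0.24/1.4 = 0.2222 + 0.1714 = 0.3937
R_eff = 1/U_eff = 2.54 m²·K/W
Q = 97 × (21.7 − 5.45) / 2.54 = 620.5 W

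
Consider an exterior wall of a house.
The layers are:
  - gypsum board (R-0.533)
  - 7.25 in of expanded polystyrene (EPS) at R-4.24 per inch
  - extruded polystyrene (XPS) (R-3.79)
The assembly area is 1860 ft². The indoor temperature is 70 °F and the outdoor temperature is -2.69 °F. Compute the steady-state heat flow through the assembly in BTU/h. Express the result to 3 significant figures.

3860 BTU/h

7.25 × 4.24 = 30.74
R_total = 0.533 + 30.74 + 3.79 = 35.06 ft²·°F·h/BTU
Q = A·ΔT/R = 1860 × (70 − (-2.69)) / 35.06 = 3856 BTU/h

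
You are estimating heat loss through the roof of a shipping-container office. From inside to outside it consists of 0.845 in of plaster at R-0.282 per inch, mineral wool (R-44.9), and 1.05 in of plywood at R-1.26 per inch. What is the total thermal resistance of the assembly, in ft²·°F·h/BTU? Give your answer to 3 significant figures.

0.845 × 0.282 = 0.2383
1.05 × 1.26 = 1.323
R_total = 0.2383 + 44.9 + 1.323 = 46.46 ft²·°F·h/BTU

46.5 ft²·°F·h/BTU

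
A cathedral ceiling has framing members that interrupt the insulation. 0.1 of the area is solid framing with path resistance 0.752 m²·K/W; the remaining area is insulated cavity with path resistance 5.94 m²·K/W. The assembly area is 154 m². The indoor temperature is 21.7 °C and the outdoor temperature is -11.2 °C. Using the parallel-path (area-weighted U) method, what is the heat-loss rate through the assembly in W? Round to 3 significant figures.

U_eff = 0.9/5.94 + 0.1/0.752 = 0.1515 + 0.133 = 0.2845
R_eff = 1/U_eff = 3.515 m²·K/W
Q = 154 × (21.7 − (-11.2)) / 3.515 = 1441 W

1440 W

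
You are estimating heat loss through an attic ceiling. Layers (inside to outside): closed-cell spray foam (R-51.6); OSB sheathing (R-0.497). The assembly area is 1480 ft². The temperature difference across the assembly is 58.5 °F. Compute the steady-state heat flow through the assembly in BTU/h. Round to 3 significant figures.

R_total = 51.6 + 0.497 = 52.1 ft²·°F·h/BTU
Q = A·ΔT/R = 1480 × 58.5 / 52.1 = 1662 BTU/h

1660 BTU/h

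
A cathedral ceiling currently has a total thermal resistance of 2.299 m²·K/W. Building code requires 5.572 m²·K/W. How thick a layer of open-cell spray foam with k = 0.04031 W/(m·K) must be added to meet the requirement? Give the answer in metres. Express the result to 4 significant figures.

ΔR = 5.572 − 2.299 = 3.273 m²·K/W
L = ΔR × k = 3.273 × 0.04031 = 0.13193 m

0.1319 m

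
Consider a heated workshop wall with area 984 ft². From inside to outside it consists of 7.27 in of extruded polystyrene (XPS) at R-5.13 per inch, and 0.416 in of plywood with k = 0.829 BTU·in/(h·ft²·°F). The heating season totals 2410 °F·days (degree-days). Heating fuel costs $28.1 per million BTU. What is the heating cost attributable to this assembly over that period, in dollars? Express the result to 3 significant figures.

42.3 dollars

7.27 × 5.13 = 37.3
0.416/0.829 = 0.5018
R_total = 37.3 + 0.5018 = 37.8 ft²·°F·h/BTU
E = A × HDD × 24 / R = 984 × 2410 × 24 / 37.8 = 1506000 BTU
Cost = 1506000/10⁶ × 28.1 = $42.31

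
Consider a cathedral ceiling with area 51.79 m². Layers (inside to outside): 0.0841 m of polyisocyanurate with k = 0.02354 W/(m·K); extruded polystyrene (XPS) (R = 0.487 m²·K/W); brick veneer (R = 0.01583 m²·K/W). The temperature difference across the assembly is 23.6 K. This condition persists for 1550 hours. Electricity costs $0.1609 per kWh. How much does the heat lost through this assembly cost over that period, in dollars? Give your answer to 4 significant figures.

74.79 dollars

0.0841/0.02354 = 3.5726
R_total = 3.5726 + 0.487 + 0.01583 = 4.0755 m²·K/W
Q = 51.79 × 23.6 / 4.0755 = 299.9 W
E = 299.9 W × 1550 h / 1000 = 464.85 kWh
Cost = 464.85 × 0.1609 = $74.794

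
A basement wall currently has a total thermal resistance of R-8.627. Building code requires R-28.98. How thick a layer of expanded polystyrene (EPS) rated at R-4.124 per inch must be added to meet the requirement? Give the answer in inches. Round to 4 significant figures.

4.935 in

ΔR = 28.98 − 8.627 = 20.353 ft²·°F·h/BTU
L = ΔR / (R/in) = 20.353/4.124 = 4.9353 in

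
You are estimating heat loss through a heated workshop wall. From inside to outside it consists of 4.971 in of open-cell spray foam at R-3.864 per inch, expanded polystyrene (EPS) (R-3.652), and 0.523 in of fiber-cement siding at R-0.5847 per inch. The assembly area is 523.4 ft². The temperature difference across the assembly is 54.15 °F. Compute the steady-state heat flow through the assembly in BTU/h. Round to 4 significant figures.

1223 BTU/h

4.971 × 3.864 = 19.208
0.523 × 0.5847 = 0.3058
R_total = 19.208 + 3.652 + 0.3058 = 23.166 ft²·°F·h/BTU
Q = A·ΔT/R = 523.4 × 54.15 / 23.166 = 1223.4 BTU/h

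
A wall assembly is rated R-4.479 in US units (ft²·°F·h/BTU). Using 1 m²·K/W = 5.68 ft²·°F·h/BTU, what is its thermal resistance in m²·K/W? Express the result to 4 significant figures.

0.7886 m²·K/W

R_SI = 4.479/5.68 = 0.78856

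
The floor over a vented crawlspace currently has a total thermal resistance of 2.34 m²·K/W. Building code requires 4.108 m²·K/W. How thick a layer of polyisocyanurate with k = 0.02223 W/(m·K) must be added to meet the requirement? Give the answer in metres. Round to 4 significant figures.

ΔR = 4.108 − 2.34 = 1.768 m²·K/W
L = ΔR × k = 1.768 × 0.02223 = 0.039303 m

0.03930 m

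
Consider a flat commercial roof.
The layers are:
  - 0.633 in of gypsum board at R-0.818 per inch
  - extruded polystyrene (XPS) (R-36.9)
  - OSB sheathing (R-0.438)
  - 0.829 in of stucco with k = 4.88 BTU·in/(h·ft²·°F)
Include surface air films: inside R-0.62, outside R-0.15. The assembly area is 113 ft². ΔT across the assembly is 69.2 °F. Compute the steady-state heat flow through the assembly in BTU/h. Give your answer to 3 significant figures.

0.633 × 0.818 = 0.5178
0.829/4.88 = 0.1699
R_total = 0.62 + 0.5178 + 36.9 + 0.438 + 0.1699 + 0.15 = 38.8 ft²·°F·h/BTU
Q = A·ΔT/R = 113 × 69.2 / 38.8 = 201.6 BTU/h

202 BTU/h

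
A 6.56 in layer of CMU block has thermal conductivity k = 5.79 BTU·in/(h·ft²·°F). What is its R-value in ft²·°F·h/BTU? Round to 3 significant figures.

1.13 ft²·°F·h/BTU

R = L/k = 6.56/5.79 = 1.133 ft²·°F·h/BTU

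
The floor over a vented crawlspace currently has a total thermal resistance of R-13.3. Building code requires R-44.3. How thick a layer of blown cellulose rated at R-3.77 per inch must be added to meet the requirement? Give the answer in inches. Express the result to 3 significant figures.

8.22 in

ΔR = 44.3 − 13.3 = 31 ft²·°F·h/BTU
L = ΔR / (R/in) = 31/3.77 = 8.223 in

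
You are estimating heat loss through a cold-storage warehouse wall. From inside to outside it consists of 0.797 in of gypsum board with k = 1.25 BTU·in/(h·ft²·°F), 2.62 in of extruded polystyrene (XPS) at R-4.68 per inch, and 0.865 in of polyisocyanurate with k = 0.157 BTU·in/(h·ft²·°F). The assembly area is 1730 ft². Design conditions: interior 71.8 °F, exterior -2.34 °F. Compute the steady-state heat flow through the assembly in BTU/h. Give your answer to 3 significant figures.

6970 BTU/h

0.797/1.25 = 0.6376
2.62 × 4.68 = 12.26
0.865/0.157 = 5.51
R_total = 0.6376 + 12.26 + 5.51 = 18.41 ft²·°F·h/BTU
Q = A·ΔT/R = 1730 × (71.8 − (-2.34)) / 18.41 = 6967 BTU/h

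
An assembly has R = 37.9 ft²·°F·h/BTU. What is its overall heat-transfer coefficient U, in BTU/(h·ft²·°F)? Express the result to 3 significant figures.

U = 1/R = 1/37.9 = 0.02639

0.0264 BTU/(h·ft²·°F)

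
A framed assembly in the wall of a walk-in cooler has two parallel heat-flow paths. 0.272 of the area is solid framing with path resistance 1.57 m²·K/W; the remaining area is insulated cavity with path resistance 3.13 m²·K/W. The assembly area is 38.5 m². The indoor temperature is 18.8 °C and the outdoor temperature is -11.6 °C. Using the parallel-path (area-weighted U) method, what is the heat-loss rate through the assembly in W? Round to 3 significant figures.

U_eff = 0.728/3.13 + 0.272/1.57 = 0.2326 + 0.1732 = 0.4058
R_eff = 1/U_eff = 2.464 m²·K/W
Q = 38.5 × (18.8 − (-11.6)) / 2.464 = 475 W

475 W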